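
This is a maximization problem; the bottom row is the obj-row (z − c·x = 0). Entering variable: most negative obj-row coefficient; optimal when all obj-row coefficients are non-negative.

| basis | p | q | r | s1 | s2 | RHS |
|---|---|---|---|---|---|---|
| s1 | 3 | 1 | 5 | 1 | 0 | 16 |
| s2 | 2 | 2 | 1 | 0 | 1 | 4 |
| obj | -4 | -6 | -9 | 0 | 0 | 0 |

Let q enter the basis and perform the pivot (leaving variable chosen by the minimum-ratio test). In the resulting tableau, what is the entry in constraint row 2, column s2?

Ratio test on column q — row 1: 16/1 = 16; row 2: 4/2 = 2. Minimum is 2 at row 2 (s2 leaves); pivot element 2.
Divide row 2 by 2; eliminate column q from the other rows.
In the new row 2, the s2 entry is the old entry divided by the pivot: 1/2 = 1/2.

1/2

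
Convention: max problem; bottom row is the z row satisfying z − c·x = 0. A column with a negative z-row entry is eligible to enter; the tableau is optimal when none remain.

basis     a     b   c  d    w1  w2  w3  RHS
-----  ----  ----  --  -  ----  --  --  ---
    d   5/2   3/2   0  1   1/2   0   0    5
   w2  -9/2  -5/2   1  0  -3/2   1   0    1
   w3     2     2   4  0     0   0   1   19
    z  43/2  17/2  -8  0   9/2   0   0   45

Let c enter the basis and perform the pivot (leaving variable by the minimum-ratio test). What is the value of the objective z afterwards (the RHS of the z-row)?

Ratio test on column c — row 1: entry 0 ≤ 0; row 2: 1/1 = 1; row 3: 19/4 = 19/4. Minimum is 1 at row 2 (w2 leaves); pivot element 1.
Pivot on row 2; the z-row RHS becomes 45 − (-8)·1 = 53.

53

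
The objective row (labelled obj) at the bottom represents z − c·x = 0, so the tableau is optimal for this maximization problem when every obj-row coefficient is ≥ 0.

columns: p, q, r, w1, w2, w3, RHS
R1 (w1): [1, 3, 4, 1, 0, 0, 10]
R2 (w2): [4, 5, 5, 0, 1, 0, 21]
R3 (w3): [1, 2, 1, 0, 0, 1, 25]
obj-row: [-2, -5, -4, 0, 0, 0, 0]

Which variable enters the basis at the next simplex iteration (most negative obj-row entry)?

q

Negative obj-row entries: p: -2, q: -5, r: -4.
The most negative is -5 in column q, so q enters.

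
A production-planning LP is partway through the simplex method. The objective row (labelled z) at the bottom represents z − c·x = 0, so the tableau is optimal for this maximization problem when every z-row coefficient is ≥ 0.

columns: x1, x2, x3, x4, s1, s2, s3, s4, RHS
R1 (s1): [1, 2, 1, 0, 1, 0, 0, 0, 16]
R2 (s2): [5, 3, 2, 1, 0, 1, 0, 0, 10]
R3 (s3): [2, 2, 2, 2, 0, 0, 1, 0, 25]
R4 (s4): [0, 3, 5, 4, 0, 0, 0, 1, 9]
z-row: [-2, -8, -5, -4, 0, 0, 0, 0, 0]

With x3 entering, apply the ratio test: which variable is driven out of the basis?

s4

Column x3 entries and ratios — s1: 16/1 = 16; s2: 10/2 = 5; s3: 25/2 = 25/2; s4: 9/5 = 9/5.
Smallest ratio is 9/5 in the row of s4, so s4 leaves.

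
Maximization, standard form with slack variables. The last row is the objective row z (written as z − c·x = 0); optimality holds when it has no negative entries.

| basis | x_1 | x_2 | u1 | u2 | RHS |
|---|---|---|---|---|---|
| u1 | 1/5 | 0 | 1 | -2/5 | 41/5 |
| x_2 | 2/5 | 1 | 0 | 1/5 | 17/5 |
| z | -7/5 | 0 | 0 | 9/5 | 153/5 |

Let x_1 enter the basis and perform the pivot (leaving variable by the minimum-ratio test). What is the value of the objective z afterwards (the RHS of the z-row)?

85/2

Ratio test on column x_1 — row 1: (41/5)/(1/5) = 41; row 2: (17/5)/(2/5) = 17/2. Minimum is 17/2 at row 2 (x_2 leaves); pivot element 2/5.
Pivot on row 2; the z-row RHS becomes 153/5 − (-7/5)·(17/2) = 85/2.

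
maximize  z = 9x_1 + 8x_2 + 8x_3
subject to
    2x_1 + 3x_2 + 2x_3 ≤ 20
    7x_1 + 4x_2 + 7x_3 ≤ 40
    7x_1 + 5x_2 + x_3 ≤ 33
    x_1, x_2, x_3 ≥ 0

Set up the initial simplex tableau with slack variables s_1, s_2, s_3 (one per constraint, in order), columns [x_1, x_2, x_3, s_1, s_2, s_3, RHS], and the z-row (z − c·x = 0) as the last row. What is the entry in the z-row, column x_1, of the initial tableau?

-9

The z-row carries the negated objective coefficients: the x_1 entry is -9.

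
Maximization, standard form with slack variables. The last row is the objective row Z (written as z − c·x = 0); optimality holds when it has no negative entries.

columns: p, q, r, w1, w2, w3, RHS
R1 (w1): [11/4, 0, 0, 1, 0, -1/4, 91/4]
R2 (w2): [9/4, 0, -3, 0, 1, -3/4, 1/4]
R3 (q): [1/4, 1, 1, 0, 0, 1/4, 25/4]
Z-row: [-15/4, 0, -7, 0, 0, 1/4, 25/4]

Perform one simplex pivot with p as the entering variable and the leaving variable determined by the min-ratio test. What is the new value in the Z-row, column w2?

5/3

Ratio test on column p — row 1: (91/4)/(11/4) = 91/11; row 2: (1/4)/(9/4) = 1/9; row 3: (25/4)/(1/4) = 25. Minimum is 1/9 at row 2 (w2 leaves); pivot element 9/4.
Divide row 2 by 9/4; eliminate column p from the other rows.
Z-row update in column w2: 0 − (-15/4)·(4/9) = 5/3.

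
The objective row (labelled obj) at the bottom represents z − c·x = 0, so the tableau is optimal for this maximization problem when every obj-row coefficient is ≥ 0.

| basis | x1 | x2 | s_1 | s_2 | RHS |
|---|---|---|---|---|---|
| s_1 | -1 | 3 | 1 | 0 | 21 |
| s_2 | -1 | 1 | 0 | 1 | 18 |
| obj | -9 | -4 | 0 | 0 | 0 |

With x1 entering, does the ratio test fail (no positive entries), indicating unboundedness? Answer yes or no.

yes

Every constraint-row entry in column x1 is ≤ 0, so increasing x1 is unbounded.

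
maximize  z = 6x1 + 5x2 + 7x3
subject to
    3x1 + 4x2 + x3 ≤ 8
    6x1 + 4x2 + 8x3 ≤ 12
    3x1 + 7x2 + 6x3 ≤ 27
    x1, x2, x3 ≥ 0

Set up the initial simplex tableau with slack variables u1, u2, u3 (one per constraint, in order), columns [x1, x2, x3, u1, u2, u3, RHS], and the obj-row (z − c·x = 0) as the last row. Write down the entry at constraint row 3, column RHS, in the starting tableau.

The RHS of constraint 3 is b_3 = 27.

27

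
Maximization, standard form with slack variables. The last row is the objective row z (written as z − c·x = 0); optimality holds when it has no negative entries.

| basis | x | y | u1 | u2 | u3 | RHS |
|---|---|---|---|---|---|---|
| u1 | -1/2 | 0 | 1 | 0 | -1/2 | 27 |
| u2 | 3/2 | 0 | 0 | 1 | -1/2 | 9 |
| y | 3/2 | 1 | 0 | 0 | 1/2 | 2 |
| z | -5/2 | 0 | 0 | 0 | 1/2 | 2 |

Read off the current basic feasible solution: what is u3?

u3 is not in the basis, so in the current basic feasible solution u3 = 0.

0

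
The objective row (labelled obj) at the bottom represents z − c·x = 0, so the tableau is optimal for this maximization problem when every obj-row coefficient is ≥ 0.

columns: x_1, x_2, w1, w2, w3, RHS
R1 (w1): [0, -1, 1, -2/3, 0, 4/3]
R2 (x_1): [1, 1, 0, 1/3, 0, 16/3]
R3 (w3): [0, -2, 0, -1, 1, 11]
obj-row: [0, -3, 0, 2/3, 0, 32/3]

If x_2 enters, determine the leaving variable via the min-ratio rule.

Column x_2 entries and ratios — w1: -1 ≤ 0, skip; x_1: (16/3)/1 = 16/3; w3: -2 ≤ 0, skip.
Smallest ratio is 16/3 in the row of x_1, so x_1 leaves.

x_1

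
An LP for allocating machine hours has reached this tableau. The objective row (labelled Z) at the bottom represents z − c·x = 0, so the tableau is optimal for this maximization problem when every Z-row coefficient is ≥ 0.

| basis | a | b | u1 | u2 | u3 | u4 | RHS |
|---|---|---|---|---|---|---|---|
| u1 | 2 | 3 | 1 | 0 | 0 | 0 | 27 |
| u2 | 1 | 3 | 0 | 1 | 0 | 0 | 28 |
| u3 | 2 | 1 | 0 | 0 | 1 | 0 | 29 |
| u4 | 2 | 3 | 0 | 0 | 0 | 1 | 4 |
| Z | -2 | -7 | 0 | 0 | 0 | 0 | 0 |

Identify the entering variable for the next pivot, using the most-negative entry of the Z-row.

b

Negative Z-row entries: a: -2, b: -7.
The most negative is -7 in column b, so b enters.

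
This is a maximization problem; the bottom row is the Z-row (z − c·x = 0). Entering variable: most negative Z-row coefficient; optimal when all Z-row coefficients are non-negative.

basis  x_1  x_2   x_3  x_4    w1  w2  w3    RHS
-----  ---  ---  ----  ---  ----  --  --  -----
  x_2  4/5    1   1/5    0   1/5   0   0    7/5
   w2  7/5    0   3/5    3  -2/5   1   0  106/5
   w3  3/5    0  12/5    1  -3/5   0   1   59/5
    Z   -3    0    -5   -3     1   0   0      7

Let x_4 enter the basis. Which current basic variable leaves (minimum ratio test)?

Column x_4 entries and ratios — x_2: 0 ≤ 0, skip; w2: (106/5)/3 = 106/15; w3: (59/5)/1 = 59/5.
Smallest ratio is 106/15 in the row of w2, so w2 leaves.

w2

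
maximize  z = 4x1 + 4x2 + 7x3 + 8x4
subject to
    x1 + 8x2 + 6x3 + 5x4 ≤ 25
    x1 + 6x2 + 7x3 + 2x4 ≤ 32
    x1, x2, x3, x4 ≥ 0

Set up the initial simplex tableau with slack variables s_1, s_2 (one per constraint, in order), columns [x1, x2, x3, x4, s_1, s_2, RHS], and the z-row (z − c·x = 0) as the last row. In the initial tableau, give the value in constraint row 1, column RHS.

The RHS of constraint 1 is b_1 = 25.

25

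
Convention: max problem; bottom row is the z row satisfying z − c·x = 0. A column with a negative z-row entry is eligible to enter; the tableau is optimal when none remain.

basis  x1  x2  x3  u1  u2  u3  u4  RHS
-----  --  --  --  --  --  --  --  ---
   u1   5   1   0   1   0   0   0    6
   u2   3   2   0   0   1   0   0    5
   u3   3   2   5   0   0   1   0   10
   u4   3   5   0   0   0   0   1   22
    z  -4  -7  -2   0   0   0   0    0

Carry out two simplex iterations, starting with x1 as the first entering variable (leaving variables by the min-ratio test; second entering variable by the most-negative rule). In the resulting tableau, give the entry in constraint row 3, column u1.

Ratio test on column x1 — row 1: 6/5 = 6/5; row 2: 5/3 = 5/3; row 3: 10/3 = 10/3; row 4: 22/3 = 22/3. Minimum is 6/5 at row 1 (u1 leaves); pivot element 5.
Divide row 1 by 5; eliminate column x1 from the other rows.
Second iteration: most negative z-row entry is -31/5 in column x2, so x2 enters.
Ratio test on column x2 — row 1: (6/5)/(1/5) = 6; row 2: (7/5)/(7/5) = 1; row 3: (32/5)/(7/5) = 32/7; row 4: (92/5)/(22/5) = 46/11. Minimum is 1 at row 2 (u2 leaves); pivot element 7/5.
Divide row 2 by 7/5; eliminate column x2 from the other rows.
After both pivots, the entry at constraint row 3, column u1 is 0.

0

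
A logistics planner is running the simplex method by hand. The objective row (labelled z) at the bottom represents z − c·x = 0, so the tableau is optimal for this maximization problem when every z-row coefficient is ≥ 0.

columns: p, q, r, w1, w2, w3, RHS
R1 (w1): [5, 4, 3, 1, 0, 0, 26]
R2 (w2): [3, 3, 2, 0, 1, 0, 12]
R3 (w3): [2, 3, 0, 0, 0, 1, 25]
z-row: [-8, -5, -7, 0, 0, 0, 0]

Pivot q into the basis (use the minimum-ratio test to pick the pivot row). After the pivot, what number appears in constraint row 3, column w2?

Ratio test on column q — row 1: 26/4 = 13/2; row 2: 12/3 = 4; row 3: 25/3 = 25/3. Minimum is 4 at row 2 (w2 leaves); pivot element 3.
Divide row 2 by 3; eliminate column q from the other rows.
Row 3 update in column w2: 0 − 3·(1/3) = -1.

-1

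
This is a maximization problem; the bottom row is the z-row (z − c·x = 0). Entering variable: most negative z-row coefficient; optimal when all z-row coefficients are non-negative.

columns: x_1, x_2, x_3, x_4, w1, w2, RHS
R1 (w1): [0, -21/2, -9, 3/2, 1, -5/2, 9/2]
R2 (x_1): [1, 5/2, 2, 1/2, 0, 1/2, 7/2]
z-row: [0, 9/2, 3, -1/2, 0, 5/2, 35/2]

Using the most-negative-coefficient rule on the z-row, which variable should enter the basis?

Negative z-row entries: x_4: -1/2.
The most negative is -1/2 in column x_4, so x_4 enters.

x_4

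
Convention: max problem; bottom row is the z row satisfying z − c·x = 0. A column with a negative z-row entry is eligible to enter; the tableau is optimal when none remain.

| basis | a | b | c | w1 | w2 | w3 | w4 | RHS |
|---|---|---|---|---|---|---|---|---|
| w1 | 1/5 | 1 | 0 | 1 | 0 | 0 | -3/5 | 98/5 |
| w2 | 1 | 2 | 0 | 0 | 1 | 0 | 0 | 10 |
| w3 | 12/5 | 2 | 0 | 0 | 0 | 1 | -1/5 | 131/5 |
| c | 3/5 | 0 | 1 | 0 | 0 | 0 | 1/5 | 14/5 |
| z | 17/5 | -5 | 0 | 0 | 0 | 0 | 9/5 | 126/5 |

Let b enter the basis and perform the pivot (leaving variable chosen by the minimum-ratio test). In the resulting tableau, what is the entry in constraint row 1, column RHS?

Ratio test on column b — row 1: (98/5)/1 = 98/5; row 2: 10/2 = 5; row 3: (131/5)/2 = 131/10; row 4: entry 0 ≤ 0. Minimum is 5 at row 2 (w2 leaves); pivot element 2.
Divide row 2 by 2; eliminate column b from the other rows.
Row 1 update in column RHS: 98/5 − 1·5 = 73/5.

73/5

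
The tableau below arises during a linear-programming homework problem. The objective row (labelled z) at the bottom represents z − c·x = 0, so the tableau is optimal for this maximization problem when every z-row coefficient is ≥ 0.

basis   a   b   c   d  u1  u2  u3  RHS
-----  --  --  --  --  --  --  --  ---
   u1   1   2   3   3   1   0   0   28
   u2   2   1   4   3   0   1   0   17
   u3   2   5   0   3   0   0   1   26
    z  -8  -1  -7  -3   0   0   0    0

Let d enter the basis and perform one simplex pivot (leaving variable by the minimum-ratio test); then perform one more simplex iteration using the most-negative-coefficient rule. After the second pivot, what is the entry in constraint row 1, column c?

Ratio test on column d — row 1: 28/3 = 28/3; row 2: 17/3 = 17/3; row 3: 26/3 = 26/3. Minimum is 17/3 at row 2 (u2 leaves); pivot element 3.
Divide row 2 by 3; eliminate column d from the other rows.
Second iteration: most negative z-row entry is -6 in column a, so a enters.
Ratio test on column a — row 1: entry -1 ≤ 0; row 2: (17/3)/(2/3) = 17/2; row 3: entry 0 ≤ 0. Minimum is 17/2 at row 2 (d leaves); pivot element 2/3.
Divide row 2 by 2/3; eliminate column a from the other rows.
After both pivots, the entry at constraint row 1, column c is 1.

1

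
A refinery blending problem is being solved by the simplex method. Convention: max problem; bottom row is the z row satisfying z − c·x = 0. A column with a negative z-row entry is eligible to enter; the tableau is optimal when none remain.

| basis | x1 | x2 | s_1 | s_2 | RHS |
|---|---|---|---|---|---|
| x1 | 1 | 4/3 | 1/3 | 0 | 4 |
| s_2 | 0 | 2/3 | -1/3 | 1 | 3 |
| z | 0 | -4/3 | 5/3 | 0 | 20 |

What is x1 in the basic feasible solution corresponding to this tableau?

x1 is basic (row 1); its value is the RHS of that row, 4.

4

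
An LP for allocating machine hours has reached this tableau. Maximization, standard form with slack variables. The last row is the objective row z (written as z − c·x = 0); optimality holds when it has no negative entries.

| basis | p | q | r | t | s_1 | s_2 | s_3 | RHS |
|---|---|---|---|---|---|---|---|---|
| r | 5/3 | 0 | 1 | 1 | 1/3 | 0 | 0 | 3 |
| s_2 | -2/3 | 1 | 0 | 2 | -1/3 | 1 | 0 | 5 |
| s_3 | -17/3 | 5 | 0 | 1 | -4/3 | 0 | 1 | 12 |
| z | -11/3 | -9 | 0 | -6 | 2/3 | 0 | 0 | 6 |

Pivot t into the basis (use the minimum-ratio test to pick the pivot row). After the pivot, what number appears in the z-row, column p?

Ratio test on column t — row 1: 3/1 = 3; row 2: 5/2 = 5/2; row 3: 12/1 = 12. Minimum is 5/2 at row 2 (s_2 leaves); pivot element 2.
Divide row 2 by 2; eliminate column t from the other rows.
z-row update in column p: -11/3 − (-6)·(-1/3) = -17/3.

-17/3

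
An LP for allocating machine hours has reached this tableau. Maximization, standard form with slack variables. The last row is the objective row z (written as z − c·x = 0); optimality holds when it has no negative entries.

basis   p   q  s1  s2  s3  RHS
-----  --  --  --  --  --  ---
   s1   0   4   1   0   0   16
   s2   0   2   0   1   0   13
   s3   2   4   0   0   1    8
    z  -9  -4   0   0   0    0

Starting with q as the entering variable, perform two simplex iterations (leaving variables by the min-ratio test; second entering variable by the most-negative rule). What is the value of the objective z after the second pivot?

Ratio test on column q — row 1: 16/4 = 4; row 2: 13/2 = 13/2; row 3: 8/4 = 2. Minimum is 2 at row 3 (s3 leaves); pivot element 4.
Pivot on row 3; the z-row RHS becomes 0 − (-4)·2 = 8.
Next entering variable (most negative z-row entry -7): p.
Ratio test on column p — row 1: entry -2 ≤ 0; row 2: entry -1 ≤ 0; row 3: 2/(1/2) = 4. Minimum is 4 at row 3 (q leaves); pivot element 1/2.
After the second pivot the z-row RHS is 8 − (-7)·4 = 36.

36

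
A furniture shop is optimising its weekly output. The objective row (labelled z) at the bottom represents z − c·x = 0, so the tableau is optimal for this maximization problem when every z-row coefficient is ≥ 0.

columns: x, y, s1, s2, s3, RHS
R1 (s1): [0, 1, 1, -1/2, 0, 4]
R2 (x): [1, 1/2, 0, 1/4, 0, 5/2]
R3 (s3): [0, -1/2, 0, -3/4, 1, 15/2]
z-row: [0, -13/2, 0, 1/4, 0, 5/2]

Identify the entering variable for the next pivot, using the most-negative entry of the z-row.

y

Negative z-row entries: y: -13/2.
The most negative is -13/2 in column y, so y enters.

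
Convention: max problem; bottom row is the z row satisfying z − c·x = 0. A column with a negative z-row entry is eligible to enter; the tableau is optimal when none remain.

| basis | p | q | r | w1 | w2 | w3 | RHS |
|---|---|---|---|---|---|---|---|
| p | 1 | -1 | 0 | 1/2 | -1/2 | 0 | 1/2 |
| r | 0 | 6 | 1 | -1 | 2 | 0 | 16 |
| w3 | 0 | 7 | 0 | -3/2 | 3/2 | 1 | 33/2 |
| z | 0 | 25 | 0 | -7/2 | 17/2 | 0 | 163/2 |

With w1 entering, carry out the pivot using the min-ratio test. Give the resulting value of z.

Ratio test on column w1 — row 1: (1/2)/(1/2) = 1; row 2: entry -1 ≤ 0; row 3: entry -3/2 ≤ 0. Minimum is 1 at row 1 (p leaves); pivot element 1/2.
Pivot on row 1; the z-row RHS becomes 163/2 − (-7/2)·1 = 85.

85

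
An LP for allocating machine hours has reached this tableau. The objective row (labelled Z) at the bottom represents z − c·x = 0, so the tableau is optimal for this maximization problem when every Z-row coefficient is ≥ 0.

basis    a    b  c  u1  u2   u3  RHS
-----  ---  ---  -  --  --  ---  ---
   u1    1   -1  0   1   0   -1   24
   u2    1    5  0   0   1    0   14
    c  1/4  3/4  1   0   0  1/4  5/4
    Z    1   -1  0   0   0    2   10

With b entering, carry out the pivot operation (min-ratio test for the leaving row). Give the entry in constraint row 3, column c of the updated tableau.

Ratio test on column b — row 1: entry -1 ≤ 0; row 2: 14/5 = 14/5; row 3: (5/4)/(3/4) = 5/3. Minimum is 5/3 at row 3 (c leaves); pivot element 3/4.
Divide row 3 by 3/4; eliminate column b from the other rows.
In the new row 3, the c entry is the old entry divided by the pivot: 1/(3/4) = 4/3.

4/3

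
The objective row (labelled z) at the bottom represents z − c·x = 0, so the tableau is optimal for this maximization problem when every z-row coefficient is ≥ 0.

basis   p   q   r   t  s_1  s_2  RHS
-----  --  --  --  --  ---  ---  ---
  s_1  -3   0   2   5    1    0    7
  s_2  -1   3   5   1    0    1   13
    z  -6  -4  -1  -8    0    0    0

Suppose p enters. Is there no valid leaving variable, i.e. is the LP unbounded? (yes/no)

yes

Every constraint-row entry in column p is ≤ 0, so increasing p is unbounded.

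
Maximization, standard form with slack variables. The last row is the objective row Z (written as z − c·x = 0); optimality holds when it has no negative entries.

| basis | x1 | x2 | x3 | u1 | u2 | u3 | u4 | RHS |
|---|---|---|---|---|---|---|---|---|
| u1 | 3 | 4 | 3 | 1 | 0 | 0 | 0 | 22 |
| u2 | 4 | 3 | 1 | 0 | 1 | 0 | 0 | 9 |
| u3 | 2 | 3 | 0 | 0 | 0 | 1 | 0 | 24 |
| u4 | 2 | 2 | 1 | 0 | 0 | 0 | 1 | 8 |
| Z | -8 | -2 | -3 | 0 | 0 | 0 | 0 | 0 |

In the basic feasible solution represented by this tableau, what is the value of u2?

9

u2 is basic (row 2); its value is the RHS of that row, 9.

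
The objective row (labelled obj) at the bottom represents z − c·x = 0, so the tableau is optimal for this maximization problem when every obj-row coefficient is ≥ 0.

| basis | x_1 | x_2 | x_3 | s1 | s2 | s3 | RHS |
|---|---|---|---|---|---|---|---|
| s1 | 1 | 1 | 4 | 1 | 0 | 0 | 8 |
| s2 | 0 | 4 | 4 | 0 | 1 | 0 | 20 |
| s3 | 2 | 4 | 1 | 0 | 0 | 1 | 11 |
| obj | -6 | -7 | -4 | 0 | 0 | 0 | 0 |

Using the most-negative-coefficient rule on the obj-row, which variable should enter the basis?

x_2

Negative obj-row entries: x_1: -6, x_2: -7, x_3: -4.
The most negative is -7 in column x_2, so x_2 enters.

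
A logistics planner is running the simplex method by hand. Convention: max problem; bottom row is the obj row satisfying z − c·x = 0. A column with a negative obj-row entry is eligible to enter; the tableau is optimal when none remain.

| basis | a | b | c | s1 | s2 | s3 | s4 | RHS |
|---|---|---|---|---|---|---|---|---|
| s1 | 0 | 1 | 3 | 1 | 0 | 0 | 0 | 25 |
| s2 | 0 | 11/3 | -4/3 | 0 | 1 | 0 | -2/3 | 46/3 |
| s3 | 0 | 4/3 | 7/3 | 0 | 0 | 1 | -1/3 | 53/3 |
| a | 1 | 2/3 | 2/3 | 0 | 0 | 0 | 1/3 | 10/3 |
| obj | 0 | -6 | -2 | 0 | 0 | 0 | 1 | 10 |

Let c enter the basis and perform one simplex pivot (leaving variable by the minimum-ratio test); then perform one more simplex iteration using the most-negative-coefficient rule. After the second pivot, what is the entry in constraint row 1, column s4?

Ratio test on column c — row 1: 25/3 = 25/3; row 2: entry -4/3 ≤ 0; row 3: (53/3)/(7/3) = 53/7; row 4: (10/3)/(2/3) = 5. Minimum is 5 at row 4 (a leaves); pivot element 2/3.
Divide row 4 by 2/3; eliminate column c from the other rows.
Second iteration: most negative obj-row entry is -4 in column b, so b enters.
Ratio test on column b — row 1: entry -2 ≤ 0; row 2: 22/5 = 22/5; row 3: entry -1 ≤ 0; row 4: 5/1 = 5. Minimum is 22/5 at row 2 (s2 leaves); pivot element 5.
Divide row 2 by 5; eliminate column b from the other rows.
After both pivots, the entry at constraint row 1, column s4 is -3/2.

-3/2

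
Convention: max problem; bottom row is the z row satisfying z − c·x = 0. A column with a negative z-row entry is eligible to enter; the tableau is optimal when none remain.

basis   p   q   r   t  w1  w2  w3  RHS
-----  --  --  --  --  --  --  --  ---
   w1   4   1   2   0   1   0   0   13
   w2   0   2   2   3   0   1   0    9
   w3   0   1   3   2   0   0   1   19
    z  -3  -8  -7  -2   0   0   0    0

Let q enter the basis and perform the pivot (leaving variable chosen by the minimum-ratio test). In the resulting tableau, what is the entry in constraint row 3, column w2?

Ratio test on column q — row 1: 13/1 = 13; row 2: 9/2 = 9/2; row 3: 19/1 = 19. Minimum is 9/2 at row 2 (w2 leaves); pivot element 2.
Divide row 2 by 2; eliminate column q from the other rows.
Row 3 update in column w2: 0 − 1·(1/2) = -1/2.

-1/2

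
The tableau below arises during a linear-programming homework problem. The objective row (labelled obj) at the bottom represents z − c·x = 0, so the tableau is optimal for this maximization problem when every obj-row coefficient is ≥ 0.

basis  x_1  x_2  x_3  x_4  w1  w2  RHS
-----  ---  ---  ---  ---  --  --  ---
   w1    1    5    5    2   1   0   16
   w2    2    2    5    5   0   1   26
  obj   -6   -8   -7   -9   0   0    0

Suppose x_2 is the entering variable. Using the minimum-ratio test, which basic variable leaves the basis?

Column x_2 entries and ratios — w1: 16/5 = 16/5; w2: 26/2 = 13.
Smallest ratio is 16/5 in the row of w1, so w1 leaves.

w1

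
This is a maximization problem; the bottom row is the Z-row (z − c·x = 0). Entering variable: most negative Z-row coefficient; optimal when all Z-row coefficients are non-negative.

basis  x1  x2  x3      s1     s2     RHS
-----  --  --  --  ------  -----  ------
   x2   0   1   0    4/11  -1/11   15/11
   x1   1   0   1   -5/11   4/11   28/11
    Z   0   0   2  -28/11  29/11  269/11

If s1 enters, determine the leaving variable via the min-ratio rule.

x2

Column s1 entries and ratios — x2: (15/11)/(4/11) = 15/4; x1: -5/11 ≤ 0, skip.
Smallest ratio is 15/4 in the row of x2, so x2 leaves.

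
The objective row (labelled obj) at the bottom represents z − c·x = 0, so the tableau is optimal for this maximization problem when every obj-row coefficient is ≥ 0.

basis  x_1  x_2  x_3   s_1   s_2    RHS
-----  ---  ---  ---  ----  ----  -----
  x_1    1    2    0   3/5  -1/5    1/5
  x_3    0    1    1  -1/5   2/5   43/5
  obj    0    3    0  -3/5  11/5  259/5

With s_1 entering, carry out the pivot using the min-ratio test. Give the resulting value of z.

52

Ratio test on column s_1 — row 1: (1/5)/(3/5) = 1/3; row 2: entry -1/5 ≤ 0. Minimum is 1/3 at row 1 (x_1 leaves); pivot element 3/5.
Pivot on row 1; the obj-row RHS becomes 259/5 − (-3/5)·(1/3) = 52.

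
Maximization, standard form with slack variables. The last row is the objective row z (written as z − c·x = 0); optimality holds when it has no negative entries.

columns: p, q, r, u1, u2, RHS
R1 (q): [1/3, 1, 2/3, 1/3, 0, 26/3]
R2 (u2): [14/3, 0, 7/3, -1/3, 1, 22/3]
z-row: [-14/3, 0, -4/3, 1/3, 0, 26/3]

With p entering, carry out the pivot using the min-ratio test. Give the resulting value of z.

Ratio test on column p — row 1: (26/3)/(1/3) = 26; row 2: (22/3)/(14/3) = 11/7. Minimum is 11/7 at row 2 (u2 leaves); pivot element 14/3.
Pivot on row 2; the z-row RHS becomes 26/3 − (-14/3)·(11/7) = 16.

16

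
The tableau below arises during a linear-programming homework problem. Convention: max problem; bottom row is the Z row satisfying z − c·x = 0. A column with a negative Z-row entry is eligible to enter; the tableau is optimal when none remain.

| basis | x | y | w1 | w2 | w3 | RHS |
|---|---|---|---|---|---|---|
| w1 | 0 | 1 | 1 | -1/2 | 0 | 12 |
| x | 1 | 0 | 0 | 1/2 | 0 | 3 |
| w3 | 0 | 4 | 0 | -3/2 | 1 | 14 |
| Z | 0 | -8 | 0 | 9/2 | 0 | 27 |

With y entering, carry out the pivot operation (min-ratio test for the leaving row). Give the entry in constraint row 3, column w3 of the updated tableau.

1/4

Ratio test on column y — row 1: 12/1 = 12; row 2: entry 0 ≤ 0; row 3: 14/4 = 7/2. Minimum is 7/2 at row 3 (w3 leaves); pivot element 4.
Divide row 3 by 4; eliminate column y from the other rows.
In the new row 3, the w3 entry is the old entry divided by the pivot: 1/4 = 1/4.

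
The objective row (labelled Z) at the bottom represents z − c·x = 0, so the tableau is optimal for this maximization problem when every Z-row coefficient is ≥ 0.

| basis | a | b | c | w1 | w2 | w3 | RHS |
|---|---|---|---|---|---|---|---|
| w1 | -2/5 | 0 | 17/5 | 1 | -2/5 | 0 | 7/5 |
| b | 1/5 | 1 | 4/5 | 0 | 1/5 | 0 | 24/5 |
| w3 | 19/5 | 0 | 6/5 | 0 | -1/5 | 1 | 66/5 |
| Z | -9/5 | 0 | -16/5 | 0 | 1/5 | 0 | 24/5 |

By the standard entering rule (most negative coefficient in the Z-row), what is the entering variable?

c

Negative Z-row entries: a: -9/5, c: -16/5.
The most negative is -16/5 in column c, so c enters.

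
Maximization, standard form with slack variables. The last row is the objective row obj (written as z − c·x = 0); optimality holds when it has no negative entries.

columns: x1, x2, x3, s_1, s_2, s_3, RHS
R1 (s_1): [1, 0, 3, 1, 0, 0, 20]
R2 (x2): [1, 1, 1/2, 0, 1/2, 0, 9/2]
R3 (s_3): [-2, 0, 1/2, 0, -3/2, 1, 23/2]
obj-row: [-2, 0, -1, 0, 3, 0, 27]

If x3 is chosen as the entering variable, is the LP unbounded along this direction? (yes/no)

no

Column x3 has positive entries in row(s) 1, 2, 3, so the ratio test bounds it — not unbounded.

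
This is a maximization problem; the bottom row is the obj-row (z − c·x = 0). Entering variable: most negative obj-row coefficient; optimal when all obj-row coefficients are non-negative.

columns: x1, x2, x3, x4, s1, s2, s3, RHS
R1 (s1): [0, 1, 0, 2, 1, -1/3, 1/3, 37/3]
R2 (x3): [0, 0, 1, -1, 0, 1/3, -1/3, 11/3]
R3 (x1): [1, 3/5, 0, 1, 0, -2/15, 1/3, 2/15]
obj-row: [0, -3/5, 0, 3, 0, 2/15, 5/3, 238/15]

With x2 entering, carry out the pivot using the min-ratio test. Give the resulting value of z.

16

Ratio test on column x2 — row 1: (37/3)/1 = 37/3; row 2: entry 0 ≤ 0; row 3: (2/15)/(3/5) = 2/9. Minimum is 2/9 at row 3 (x1 leaves); pivot element 3/5.
Pivot on row 3; the obj-row RHS becomes 238/15 − (-3/5)·(2/9) = 16.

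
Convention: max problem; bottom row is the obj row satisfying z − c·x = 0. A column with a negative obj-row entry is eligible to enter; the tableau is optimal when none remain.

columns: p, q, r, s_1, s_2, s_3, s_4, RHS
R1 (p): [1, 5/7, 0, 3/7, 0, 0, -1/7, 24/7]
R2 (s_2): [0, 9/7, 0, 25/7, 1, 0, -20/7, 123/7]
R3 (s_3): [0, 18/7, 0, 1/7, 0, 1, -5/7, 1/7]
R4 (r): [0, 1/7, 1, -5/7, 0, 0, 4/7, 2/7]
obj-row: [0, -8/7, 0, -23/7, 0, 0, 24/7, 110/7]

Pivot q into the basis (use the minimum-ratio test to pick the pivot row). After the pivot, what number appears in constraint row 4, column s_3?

Ratio test on column q — row 1: (24/7)/(5/7) = 24/5; row 2: (123/7)/(9/7) = 41/3; row 3: (1/7)/(18/7) = 1/18; row 4: (2/7)/(1/7) = 2. Minimum is 1/18 at row 3 (s_3 leaves); pivot element 18/7.
Divide row 3 by 18/7; eliminate column q from the other rows.
Row 4 update in column s_3: 0 − (1/7)·(7/18) = -1/18.

-1/18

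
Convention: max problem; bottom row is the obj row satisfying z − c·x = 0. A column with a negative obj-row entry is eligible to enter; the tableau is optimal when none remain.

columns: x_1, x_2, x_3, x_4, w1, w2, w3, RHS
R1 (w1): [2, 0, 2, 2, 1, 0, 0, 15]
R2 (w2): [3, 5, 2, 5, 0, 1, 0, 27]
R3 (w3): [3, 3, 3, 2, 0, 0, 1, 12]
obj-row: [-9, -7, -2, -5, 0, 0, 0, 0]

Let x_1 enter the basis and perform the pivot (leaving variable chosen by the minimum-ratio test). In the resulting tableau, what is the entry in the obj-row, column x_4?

1

Ratio test on column x_1 — row 1: 15/2 = 15/2; row 2: 27/3 = 9; row 3: 12/3 = 4. Minimum is 4 at row 3 (w3 leaves); pivot element 3.
Divide row 3 by 3; eliminate column x_1 from the other rows.
obj-row update in column x_4: -5 − (-9)·(2/3) = 1.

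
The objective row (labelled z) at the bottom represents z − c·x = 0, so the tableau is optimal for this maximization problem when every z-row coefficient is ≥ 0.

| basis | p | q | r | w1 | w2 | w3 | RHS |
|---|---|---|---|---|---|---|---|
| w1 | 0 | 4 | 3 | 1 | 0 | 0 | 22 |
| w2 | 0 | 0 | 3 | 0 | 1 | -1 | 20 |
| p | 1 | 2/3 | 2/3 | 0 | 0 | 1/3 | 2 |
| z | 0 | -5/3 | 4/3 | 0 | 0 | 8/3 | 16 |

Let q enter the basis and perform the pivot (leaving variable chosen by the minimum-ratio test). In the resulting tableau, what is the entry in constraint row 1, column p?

-6

Ratio test on column q — row 1: 22/4 = 11/2; row 2: entry 0 ≤ 0; row 3: 2/(2/3) = 3. Minimum is 3 at row 3 (p leaves); pivot element 2/3.
Divide row 3 by 2/3; eliminate column q from the other rows.
Row 1 update in column p: 0 − 4·(3/2) = -6.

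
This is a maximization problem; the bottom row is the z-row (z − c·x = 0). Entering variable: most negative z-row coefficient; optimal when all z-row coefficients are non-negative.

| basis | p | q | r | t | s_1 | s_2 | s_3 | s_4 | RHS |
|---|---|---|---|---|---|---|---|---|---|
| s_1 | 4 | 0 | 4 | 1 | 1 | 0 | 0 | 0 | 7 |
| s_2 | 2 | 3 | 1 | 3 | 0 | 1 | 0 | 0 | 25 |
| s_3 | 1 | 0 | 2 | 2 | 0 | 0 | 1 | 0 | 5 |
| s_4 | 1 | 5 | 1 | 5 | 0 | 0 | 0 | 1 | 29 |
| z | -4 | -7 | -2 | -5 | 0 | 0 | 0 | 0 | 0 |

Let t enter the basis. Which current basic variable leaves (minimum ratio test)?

s_3

Column t entries and ratios — s_1: 7/1 = 7; s_2: 25/3 = 25/3; s_3: 5/2 = 5/2; s_4: 29/5 = 29/5.
Smallest ratio is 5/2 in the row of s_3, so s_3 leaves.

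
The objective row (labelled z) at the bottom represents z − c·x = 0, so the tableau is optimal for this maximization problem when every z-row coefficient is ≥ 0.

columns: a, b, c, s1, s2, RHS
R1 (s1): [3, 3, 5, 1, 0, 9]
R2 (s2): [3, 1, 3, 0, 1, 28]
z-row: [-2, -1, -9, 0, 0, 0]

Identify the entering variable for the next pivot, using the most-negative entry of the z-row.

Negative z-row entries: a: -2, b: -1, c: -9.
The most negative is -9 in column c, so c enters.

c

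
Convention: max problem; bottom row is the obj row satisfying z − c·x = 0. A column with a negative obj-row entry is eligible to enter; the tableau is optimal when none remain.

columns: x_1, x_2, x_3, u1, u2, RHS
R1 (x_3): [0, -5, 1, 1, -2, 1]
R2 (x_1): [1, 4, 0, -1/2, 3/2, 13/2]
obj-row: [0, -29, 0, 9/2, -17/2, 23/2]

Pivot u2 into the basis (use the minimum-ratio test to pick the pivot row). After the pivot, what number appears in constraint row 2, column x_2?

8/3

Ratio test on column u2 — row 1: entry -2 ≤ 0; row 2: (13/2)/(3/2) = 13/3. Minimum is 13/3 at row 2 (x_1 leaves); pivot element 3/2.
Divide row 2 by 3/2; eliminate column u2 from the other rows.
In the new row 2, the x_2 entry is the old entry divided by the pivot: 4/(3/2) = 8/3.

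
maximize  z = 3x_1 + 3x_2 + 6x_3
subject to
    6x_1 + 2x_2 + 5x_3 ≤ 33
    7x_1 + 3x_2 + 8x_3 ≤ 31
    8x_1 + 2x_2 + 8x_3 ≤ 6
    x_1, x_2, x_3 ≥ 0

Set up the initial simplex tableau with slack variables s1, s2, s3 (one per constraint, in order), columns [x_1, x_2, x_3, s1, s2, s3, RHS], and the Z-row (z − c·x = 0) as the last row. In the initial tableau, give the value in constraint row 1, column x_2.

Constraint 1 has coefficient 2 on x_2.

2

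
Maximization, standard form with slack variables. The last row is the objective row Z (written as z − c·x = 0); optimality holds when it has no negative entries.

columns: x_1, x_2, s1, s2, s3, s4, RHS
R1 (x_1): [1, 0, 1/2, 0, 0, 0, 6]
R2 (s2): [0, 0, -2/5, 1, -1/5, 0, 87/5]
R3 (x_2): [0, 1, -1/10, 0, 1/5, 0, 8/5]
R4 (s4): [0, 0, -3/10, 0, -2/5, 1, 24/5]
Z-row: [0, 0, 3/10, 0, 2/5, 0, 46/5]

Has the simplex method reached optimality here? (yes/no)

yes

Every Z-row coefficient is ≥ 0, so the tableau is optimal.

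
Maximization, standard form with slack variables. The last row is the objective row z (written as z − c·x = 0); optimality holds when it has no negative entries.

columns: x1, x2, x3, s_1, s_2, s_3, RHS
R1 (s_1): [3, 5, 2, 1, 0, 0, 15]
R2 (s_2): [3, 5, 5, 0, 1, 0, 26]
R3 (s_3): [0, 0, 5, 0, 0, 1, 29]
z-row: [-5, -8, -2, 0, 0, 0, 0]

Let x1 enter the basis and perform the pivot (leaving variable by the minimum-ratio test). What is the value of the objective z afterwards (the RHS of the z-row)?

25

Ratio test on column x1 — row 1: 15/3 = 5; row 2: 26/3 = 26/3; row 3: entry 0 ≤ 0. Minimum is 5 at row 1 (s_1 leaves); pivot element 3.
Pivot on row 1; the z-row RHS becomes 0 − (-5)·5 = 25.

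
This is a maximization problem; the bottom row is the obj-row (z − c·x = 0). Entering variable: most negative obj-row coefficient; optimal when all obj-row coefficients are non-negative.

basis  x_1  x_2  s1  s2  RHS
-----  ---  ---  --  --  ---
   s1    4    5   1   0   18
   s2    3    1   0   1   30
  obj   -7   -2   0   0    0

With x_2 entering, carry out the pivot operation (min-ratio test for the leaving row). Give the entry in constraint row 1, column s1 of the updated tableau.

Ratio test on column x_2 — row 1: 18/5 = 18/5; row 2: 30/1 = 30. Minimum is 18/5 at row 1 (s1 leaves); pivot element 5.
Divide row 1 by 5; eliminate column x_2 from the other rows.
In the new row 1, the s1 entry is the old entry divided by the pivot: 1/5 = 1/5.

1/5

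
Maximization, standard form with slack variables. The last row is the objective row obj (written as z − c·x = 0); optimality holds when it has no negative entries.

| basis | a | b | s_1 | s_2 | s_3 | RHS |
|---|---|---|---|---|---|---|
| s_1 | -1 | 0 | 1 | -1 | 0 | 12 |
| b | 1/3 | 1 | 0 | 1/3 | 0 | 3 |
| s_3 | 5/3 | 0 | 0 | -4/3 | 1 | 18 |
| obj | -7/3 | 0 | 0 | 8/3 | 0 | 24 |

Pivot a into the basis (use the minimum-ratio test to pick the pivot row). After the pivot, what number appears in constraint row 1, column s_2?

0

Ratio test on column a — row 1: entry -1 ≤ 0; row 2: 3/(1/3) = 9; row 3: 18/(5/3) = 54/5. Minimum is 9 at row 2 (b leaves); pivot element 1/3.
Divide row 2 by 1/3; eliminate column a from the other rows.
Row 1 update in column s_2: -1 − (-1)·1 = 0.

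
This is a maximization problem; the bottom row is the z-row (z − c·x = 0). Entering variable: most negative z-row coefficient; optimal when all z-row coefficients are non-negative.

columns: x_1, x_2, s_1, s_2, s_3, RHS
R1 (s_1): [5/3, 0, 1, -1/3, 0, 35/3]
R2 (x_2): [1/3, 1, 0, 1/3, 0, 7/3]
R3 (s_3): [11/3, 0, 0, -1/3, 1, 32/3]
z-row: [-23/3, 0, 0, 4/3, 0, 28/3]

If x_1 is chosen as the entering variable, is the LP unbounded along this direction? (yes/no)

no

Column x_1 has positive entries in row(s) 1, 2, 3, so the ratio test bounds it — not unbounded.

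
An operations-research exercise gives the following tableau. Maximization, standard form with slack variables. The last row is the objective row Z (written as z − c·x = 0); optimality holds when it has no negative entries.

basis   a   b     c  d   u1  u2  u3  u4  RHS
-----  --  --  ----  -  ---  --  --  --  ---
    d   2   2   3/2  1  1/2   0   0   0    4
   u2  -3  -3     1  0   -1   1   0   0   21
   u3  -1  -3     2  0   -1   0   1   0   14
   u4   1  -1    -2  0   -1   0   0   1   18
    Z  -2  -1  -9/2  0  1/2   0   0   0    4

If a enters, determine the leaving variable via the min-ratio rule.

d

Column a entries and ratios — d: 4/2 = 2; u2: -3 ≤ 0, skip; u3: -1 ≤ 0, skip; u4: 18/1 = 18.
Smallest ratio is 2 in the row of d, so d leaves.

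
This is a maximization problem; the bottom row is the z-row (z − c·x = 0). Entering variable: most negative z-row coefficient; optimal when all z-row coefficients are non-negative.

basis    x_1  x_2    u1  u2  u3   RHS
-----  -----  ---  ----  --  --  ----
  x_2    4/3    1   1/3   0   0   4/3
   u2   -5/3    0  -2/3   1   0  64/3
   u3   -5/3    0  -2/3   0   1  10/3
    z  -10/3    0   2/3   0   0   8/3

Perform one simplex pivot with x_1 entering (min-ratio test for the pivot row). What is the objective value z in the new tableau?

Ratio test on column x_1 — row 1: (4/3)/(4/3) = 1; row 2: entry -5/3 ≤ 0; row 3: entry -5/3 ≤ 0. Minimum is 1 at row 1 (x_2 leaves); pivot element 4/3.
Pivot on row 1; the z-row RHS becomes 8/3 − (-10/3)·1 = 6.

6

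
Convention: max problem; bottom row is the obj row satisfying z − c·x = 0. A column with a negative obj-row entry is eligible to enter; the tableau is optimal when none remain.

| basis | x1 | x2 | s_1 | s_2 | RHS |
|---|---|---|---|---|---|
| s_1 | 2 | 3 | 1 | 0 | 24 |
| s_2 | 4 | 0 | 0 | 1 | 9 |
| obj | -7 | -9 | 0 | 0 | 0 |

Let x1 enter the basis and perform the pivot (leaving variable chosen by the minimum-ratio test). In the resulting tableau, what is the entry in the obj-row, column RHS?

63/4

Ratio test on column x1 — row 1: 24/2 = 12; row 2: 9/4 = 9/4. Minimum is 9/4 at row 2 (s_2 leaves); pivot element 4.
Divide row 2 by 4; eliminate column x1 from the other rows.
obj-row update in column RHS: 0 − (-7)·(9/4) = 63/4.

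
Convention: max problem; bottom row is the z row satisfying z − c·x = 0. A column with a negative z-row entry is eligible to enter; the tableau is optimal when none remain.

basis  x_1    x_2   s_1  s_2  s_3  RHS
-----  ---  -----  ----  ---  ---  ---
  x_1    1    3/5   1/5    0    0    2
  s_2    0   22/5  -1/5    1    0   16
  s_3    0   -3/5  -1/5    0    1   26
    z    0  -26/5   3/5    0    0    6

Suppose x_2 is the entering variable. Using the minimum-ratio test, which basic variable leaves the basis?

x_1

Column x_2 entries and ratios — x_1: 2/(3/5) = 10/3; s_2: 16/(22/5) = 40/11; s_3: -3/5 ≤ 0, skip.
Smallest ratio is 10/3 in the row of x_1, so x_1 leaves.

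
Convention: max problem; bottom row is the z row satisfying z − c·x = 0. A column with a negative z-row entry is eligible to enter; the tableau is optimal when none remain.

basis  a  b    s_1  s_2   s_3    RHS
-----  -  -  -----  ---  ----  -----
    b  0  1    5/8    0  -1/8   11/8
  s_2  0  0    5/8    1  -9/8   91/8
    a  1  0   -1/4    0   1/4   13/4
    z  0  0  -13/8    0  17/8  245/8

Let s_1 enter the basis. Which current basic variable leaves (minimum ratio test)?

Column s_1 entries and ratios — b: (11/8)/(5/8) = 11/5; s_2: (91/8)/(5/8) = 91/5; a: -1/4 ≤ 0, skip.
Smallest ratio is 11/5 in the row of b, so b leaves.

b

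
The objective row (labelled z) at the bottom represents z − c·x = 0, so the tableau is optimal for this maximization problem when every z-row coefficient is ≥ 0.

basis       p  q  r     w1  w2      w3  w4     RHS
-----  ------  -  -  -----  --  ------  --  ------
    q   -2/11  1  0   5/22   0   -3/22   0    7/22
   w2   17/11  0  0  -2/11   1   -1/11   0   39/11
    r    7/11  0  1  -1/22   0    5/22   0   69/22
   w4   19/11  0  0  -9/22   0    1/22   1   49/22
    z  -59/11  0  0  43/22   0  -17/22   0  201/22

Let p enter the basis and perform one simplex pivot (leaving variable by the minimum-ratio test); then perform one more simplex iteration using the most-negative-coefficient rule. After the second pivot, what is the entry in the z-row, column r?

3

Ratio test on column p — row 1: entry -2/11 ≤ 0; row 2: (39/11)/(17/11) = 39/17; row 3: (69/22)/(7/11) = 69/14; row 4: (49/22)/(19/11) = 49/38. Minimum is 49/38 at row 4 (w4 leaves); pivot element 19/11.
Divide row 4 by 19/11; eliminate column p from the other rows.
Second iteration: most negative z-row entry is -12/19 in column w3, so w3 enters.
Ratio test on column w3 — row 1: entry -5/38 ≤ 0; row 2: entry -5/38 ≤ 0; row 3: (44/19)/(4/19) = 11; row 4: (49/38)/(1/38) = 49. Minimum is 11 at row 3 (r leaves); pivot element 4/19.
Divide row 3 by 4/19; eliminate column w3 from the other rows.
After both pivots, the entry at the z-row, column r is 3.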